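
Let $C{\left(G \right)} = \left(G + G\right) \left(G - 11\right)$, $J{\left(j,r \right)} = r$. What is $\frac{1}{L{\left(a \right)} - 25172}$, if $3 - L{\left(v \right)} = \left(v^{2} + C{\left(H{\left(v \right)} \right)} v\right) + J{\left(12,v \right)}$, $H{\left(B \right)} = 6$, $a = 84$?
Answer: $- \frac{1}{27269} \approx -3.6672 \cdot 10^{-5}$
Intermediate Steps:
$C{\left(G \right)} = 2 G \left(-11 + G\right)$
$L{\left(v \right)} = 3 - v^{2} + 59 v$ ($L{\left(v \right)} = 3 - \left(\left(v^{2} + 2 \cdot 6 \left(-11 + 6\right) v\right) + v\right) = 3 - \left(\left(v^{2} + 2 \cdot 6 \left(-5\right) v\right) + v\right) = 3 - \left(\left(v^{2} - 60 v\right) + v\right) = 3 - \left(v^{2} - 59 v\right) = 3 - v^{2} + 59 v$)
$\frac{1}{L{\left(a \right)} - 25172} = \frac{1}{\left(3 - 84^{2} + 59 \cdot 84\right) - 25172} = \frac{1}{\left(3 - 7056 + 4956\right) - 25172} = \frac{1}{-2097 - 25172} = \frac{1}{-27269} = - \frac{1}{27269}$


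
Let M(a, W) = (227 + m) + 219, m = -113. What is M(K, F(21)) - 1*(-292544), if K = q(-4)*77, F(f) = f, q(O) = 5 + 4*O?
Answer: 292877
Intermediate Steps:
K = -847 (K = (5 + 4*(-4))*77 = (5 - 16)*77 = -11*77 = -847)
M(a, W) = 333 (M(a, W) = (227 - 113) + 219 = 114 + 219 = 333)
M(K, F(21)) - 1*(-292544) = 333 - 1*(-292544) = 333 + 292544 = 292877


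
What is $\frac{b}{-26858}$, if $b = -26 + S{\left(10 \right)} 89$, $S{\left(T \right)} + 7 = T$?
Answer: $- \frac{241}{26858} \approx -0.0089731$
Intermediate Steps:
$S{\left(T \right)} = -7 + T$
$b = 241$ ($b = -26 + \left(-7 + 10\right) 89 = -26 + 3 \cdot 89 = -26 + 267 = 241$)
$\frac{b}{-26858} = \frac{241}{-26858} = 241 \left(- \frac{1}{26858}\right) = - \frac{241}{26858}$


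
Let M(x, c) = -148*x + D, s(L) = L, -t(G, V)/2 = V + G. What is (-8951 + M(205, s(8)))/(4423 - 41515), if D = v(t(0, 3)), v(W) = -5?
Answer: 9824/9273 ≈ 1.0594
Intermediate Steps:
t(G, V) = -2*G - 2*V (t(G, V) = -2*(V + G) = -2*(G + V) = -2*G - 2*V)
D = -5
M(x, c) = -5 - 148*x (M(x, c) = -148*x - 5 = -5 - 148*x)
(-8951 + M(205, s(8)))/(4423 - 41515) = (-8951 + (-5 - 148*205))/(4423 - 41515) = (-8951 + (-5 - 30340))/(-37092) = (-8951 - 30345)*(-1/37092) = -39296*(-1/37092) = 9824/9273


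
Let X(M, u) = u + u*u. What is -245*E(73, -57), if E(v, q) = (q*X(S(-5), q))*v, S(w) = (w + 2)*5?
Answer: 3254068440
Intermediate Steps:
S(w) = 10 + 5*w (S(w) = (2 + w)*5 = 10 + 5*w)
X(M, u) = u + u²
E(v, q) = v*q²*(1 + q) (E(v, q) = (q*(q*(1 + q)))*v = (q²*(1 + q))*v = v*q²*(1 + q))
-245*E(73, -57) = -17885*(-57)²*(1 - 57) = -17885*3249*(-56) = -245*(-13281912) = 3254068440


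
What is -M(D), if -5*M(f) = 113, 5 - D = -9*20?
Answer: 113/5 ≈ 22.600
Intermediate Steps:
D = 185 (D = 5 - (-9)*20 = 5 - 1*(-180) = 5 + 180 = 185)
M(f) = -113/5 (M(f) = -⅕*113 = -113/5)
-M(D) = -1*(-113/5) = 113/5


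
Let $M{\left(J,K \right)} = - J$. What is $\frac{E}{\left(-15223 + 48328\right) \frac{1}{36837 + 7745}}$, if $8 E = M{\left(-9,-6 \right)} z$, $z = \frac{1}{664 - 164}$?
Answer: $\frac{66873}{22070000} \approx 0.00303$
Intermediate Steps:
$z = \frac{1}{500} \approx 0.002$
$E = \frac{9}{4000}$ ($E = \frac{\left(-1\right) \left(-9\right) \frac{1}{500}}{8} = \frac{9 \cdot \frac{1}{500}}{8} = \frac{1}{8} \cdot \frac{9}{500} = \frac{9}{4000} \approx 0.00225$)
$\frac{E}{\left(-15223 + 48328\right) \frac{1}{36837 + 7745}} = \frac{9}{4000 \frac{-15223 + 48328}{36837 + 7745}} = \frac{9}{4000 \cdot \frac{33105}{44582}} = \frac{9}{4000} \cdot \frac{44582}{33105} = \frac{66873}{22070000}$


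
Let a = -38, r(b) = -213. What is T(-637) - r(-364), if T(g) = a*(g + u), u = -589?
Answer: 46801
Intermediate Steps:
T(g) = 22382 - 38*g (T(g) = -38*(g - 589) = -38*(-589 + g) = 22382 - 38*g)
T(-637) - r(-364) = (22382 - 38*(-637)) - 1*(-213) = (22382 + 24206) + 213 = 46588 + 213 = 46801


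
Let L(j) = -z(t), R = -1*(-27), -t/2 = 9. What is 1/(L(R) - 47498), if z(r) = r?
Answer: -1/47480 ≈ -2.1062e-5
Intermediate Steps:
t = -18 (t = -2*9 = -18)
R = 27
L(j) = 18 (L(j) = -1*(-18) = 18)
1/(L(R) - 47498) = 1/(18 - 47498) = 1/(-47480) = -1/47480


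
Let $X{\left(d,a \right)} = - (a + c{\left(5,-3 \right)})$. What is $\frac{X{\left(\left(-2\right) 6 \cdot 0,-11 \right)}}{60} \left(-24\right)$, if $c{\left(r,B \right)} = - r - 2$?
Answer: $- \frac{36}{5} \approx -7.2$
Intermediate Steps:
$c{\left(r,B \right)} = -2 - r$
$X{\left(d,a \right)} = 7 - a$ ($X{\left(d,a \right)} = - (a - 7) = - (-7 + a) = 7 - a$)
$\frac{X{\left(\left(-2\right) 6 \cdot 0,-11 \right)}}{60} \left(-24\right) = \frac{7 - -11}{60} \left(-24\right) = \left(7 + 11\right) \frac{1}{60} \left(-24\right) = 18 \cdot \frac{1}{60} \left(-24\right) = \frac{3}{10} \left(-24\right) = - \frac{36}{5}$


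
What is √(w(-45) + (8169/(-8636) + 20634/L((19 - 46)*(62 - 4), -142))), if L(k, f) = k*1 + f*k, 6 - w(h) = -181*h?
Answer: I*√22838024812839781119/52968906 ≈ 90.221*I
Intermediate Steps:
w(h) = 6 + 181*h (w(h) = 6 - (-181)*h = 6 + 181*h)
L(k, f) = k + f*k
√(w(-45) + (8169/(-8636) + 20634/L((19 - 46)*(62 - 4), -142))) = √((6 + 181*(-45)) + (8169/(-8636) + 20634/((((19 - 46)*(62 - 4))*(1 - 142))))) = √((6 - 8145) + (8169*(-1/8636) + 20634/((-27*58*(-141))))) = √(-8139 + (-8169/8636 + 20634/((-1566*(-141))))) = √(-8139 + (-8169/8636 + 20634/220806)) = √(-8139 + (-8169/8636 + 20634*(1/220806))) = √(-8139 + (-8169/8636 + 3439/36801)) = √(-8139 - 270928165/317813436) = √(-2586954483769/317813436) = I*√22838024812839781119/52968906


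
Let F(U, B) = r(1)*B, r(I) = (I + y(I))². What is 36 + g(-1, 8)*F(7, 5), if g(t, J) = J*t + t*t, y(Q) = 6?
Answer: -1679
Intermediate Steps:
g(t, J) = t² + J*t (g(t, J) = J*t + t² = t² + J*t)
r(I) = (6 + I)² (r(I) = (I + 6)² = (6 + I)²)
F(U, B) = 49*B (F(U, B) = (6 + 1)²*B = 7²*B = 49*B)
36 + g(-1, 8)*F(7, 5) = 36 + (-(8 - 1))*(49*5) = 36 - 1*7*245 = 36 - 7*245 = 36 - 1715 = -1679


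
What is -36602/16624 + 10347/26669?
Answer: -402065105/221672728 ≈ -1.8138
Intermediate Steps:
-36602/16624 + 10347/26669 = -36602*1/16624 + 10347*(1/26669) = -18301/8312 + 10347/26669 = -402065105/221672728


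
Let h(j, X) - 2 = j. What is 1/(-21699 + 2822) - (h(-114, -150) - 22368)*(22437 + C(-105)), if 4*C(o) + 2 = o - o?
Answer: 9521040060039/18877 ≈ 5.0437e+8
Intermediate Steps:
C(o) = -1/2 (C(o) = -1/2 + (o - o)/4 = -1/2 + (1/4)*0 = -1/2 + 0 = -1/2)
h(j, X) = 2 + j
1/(-21699 + 2822) - (h(-114, -150) - 22368)*(22437 + C(-105)) = 1/(-21699 + 2822) - ((2 - 114) - 22368)*(22437 - 1/2) = 1/(-18877) - (-112 - 22368)*44873/2 = -1/18877 - (-22480)*44873/2 = -1/18877 - 1*(-504372520) = -1/18877 + 504372520 = 9521040060039/18877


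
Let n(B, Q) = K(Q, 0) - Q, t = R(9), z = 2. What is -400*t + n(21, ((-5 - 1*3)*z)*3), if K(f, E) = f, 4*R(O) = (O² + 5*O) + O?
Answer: -13500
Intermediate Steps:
R(O) = O²/4 + 3*O/2 (R(O) = ((O² + 5*O) + O)/4 = (O² + 6*O)/4 = O²/4 + 3*O/2)
t = 135/4 (t = (¼)*9*(6 + 9) = (¼)*9*15 = 135/4 ≈ 33.750)
n(B, Q) = 0 (n(B, Q) = Q - Q = 0)
-400*t + n(21, ((-5 - 1*3)*z)*3) = -400*135/4 + 0 = -13500 + 0 = -13500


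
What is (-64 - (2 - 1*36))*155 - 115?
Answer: -4765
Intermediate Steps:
(-64 - (2 - 1*36))*155 - 115 = (-64 - (2 - 36))*155 - 115 = (-64 - 1*(-34))*155 - 115 = (-64 + 34)*155 - 115 = -30*155 - 115 = -4650 - 115 = -4765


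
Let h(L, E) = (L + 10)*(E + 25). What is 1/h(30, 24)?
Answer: 1/1960 ≈ 0.00051020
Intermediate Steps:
h(L, E) = (10 + L)*(25 + E)
1/h(30, 24) = 1/(250 + 10*24 + 25*30 + 24*30) = 1/(250 + 240 + 750 + 720) = 1/1960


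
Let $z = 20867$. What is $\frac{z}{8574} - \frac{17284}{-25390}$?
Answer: $\frac{339003073}{108846930} \approx 3.1145$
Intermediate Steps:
$\frac{z}{8574} - \frac{17284}{-25390} = \frac{20867}{8574} - \frac{17284}{-25390} = 20867 \cdot \frac{1}{8574} - - \frac{8642}{12695} = \frac{20867}{8574} + \frac{8642}{12695} = \frac{339003073}{108846930}$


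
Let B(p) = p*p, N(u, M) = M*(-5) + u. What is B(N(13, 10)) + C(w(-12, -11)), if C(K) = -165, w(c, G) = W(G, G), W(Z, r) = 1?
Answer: 1204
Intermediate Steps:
N(u, M) = u - 5*M (N(u, M) = -5*M + u = u - 5*M)
w(c, G) = 1
B(p) = p²
B(N(13, 10)) + C(w(-12, -11)) = (13 - 5*10)² - 165 = (13 - 50)² - 165 = (-37)² - 165 = 1369 - 165 = 1204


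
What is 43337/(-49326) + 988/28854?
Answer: -200285285/237208734 ≈ -0.84434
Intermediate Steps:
43337/(-49326) + 988/28854 = 43337*(-1/49326) + 988*(1/28854) = -43337/49326 + 494/14427 = -200285285/237208734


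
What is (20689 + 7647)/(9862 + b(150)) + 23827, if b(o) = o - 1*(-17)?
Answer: 238989319/10029 ≈ 23830.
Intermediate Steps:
b(o) = 17 + o (b(o) = o + 17 = 17 + o)
(20689 + 7647)/(9862 + b(150)) + 23827 = (20689 + 7647)/(9862 + (17 + 150)) + 23827 = 28336/(9862 + 167) + 23827 = 28336/10029 + 23827 = 238989319/10029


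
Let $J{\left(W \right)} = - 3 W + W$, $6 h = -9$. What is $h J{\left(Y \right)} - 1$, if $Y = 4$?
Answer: $11$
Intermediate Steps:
$h = - \frac{3}{2}$ ($h = \frac{1}{6} \left(-9\right) = - \frac{3}{2} \approx -1.5$)
$J{\left(W \right)} = - 2 W$
$h J{\left(Y \right)} - 1 = - \frac{3 \left(\left(-2\right) 4\right)}{2} - 1 = \left(- \frac{3}{2}\right) \left(-8\right) - 1 = 12 - 1 = 11$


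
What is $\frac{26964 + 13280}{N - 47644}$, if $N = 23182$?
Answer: $- \frac{20122}{12231} \approx -1.6452$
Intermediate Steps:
$\frac{26964 + 13280}{N - 47644} = \frac{26964 + 13280}{23182 - 47644} = \frac{40244}{-24462} = 40244 \left(- \frac{1}{24462}\right) = - \frac{20122}{12231}$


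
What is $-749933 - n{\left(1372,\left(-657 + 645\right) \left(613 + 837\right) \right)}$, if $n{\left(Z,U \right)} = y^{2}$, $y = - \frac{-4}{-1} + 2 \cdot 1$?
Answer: $-749937$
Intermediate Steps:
$y = -2$ ($y = - \left(-4\right) \left(-1\right) + 2 = \left(-1\right) 4 + 2 = -4 + 2 = -2$)
$n{\left(Z,U \right)} = 4$ ($n{\left(Z,U \right)} = \left(-2\right)^{2} = 4$)
$-749933 - n{\left(1372,\left(-657 + 645\right) \left(613 + 837\right) \right)} = -749933 - 4 = -749937$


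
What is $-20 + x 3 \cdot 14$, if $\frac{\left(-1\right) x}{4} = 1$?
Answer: $-188$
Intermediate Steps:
$x = -4$ ($x = \left(-4\right) 1 = -4$)
$-20 + x 3 \cdot 14 = -20 + \left(-4\right) 3 \cdot 14 = -20 - 168 = -188$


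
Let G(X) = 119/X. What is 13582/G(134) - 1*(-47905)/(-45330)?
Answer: 16498871069/1078854 ≈ 15293.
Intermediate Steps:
13582/G(134) - 1*(-47905)/(-45330) = 13582/((119/134)) - 1*(-47905)/(-45330) = 13582/((119*(1/134))) + 47905*(-1/45330) = 13582/(119/134) - 9581/9066 = 13582*(134/119) - 9581/9066 = 1819988/119 - 9581/9066 = 16498871069/1078854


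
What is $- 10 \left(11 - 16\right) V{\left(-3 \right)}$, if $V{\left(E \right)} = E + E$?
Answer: $-300$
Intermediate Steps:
$V{\left(E \right)} = 2 E$
$- 10 \left(11 - 16\right) V{\left(-3 \right)} = - 10 \left(11 - 16\right) 2 \left(-3\right) = - 10 \left(11 - 16\right) \left(-6\right) = \left(-10\right) \left(-5\right) \left(-6\right) = 50 \left(-6\right) = -300$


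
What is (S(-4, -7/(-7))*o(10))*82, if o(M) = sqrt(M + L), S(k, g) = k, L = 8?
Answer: -984*sqrt(2) ≈ -1391.6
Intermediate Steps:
o(M) = sqrt(8 + M) (o(M) = sqrt(M + 8) = sqrt(8 + M))
(S(-4, -7/(-7))*o(10))*82 = -4*sqrt(8 + 10)*82 = -12*sqrt(2)*82 = -984*sqrt(2)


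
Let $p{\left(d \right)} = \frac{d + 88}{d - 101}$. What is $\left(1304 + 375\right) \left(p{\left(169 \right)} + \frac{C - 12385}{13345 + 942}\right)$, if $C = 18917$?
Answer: $\frac{6910654865}{971516} \approx 7113.3$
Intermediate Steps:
$p{\left(d \right)} = \frac{88 + d}{-101 + d}$
$\left(1304 + 375\right) \left(p{\left(169 \right)} + \frac{C - 12385}{13345 + 942}\right) = \left(1304 + 375\right) \left(\frac{88 + 169}{-101 + 169} + \frac{18917 - 12385}{13345 + 942}\right) = 1679 \left(\frac{1}{68} \cdot 257 + \frac{6532}{14287}\right) = 1679 \left(\frac{1}{68} \cdot 257 + 6532 \cdot \frac{1}{14287}\right) = 1679 \left(\frac{257}{68} + \frac{6532}{14287}\right) = 1679 \cdot \frac{4115935}{971516} = \frac{6910654865}{971516}$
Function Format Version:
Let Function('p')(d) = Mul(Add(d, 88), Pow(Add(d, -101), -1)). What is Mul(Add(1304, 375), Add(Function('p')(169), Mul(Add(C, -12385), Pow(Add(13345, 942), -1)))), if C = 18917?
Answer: Rational(6910654865, 971516) ≈ 7113.3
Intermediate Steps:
Function('p')(d) = Mul(Pow(Add(-101, d), -1), Add(88, d)) (Function('p')(d) = Mul(Add(88, d), Pow(Add(-101, d), -1)) = Mul(Pow(Add(-101, d), -1), Add(88, d)))
Mul(Add(1304, 375), Add(Function('p')(169), Mul(Add(C, -12385), Pow(Add(13345, 942), -1)))) = Mul(Add(1304, 375), Add(Mul(Pow(Add(-101, 169), -1), Add(88, 169)), Mul(Add(18917, -12385), Pow(Add(13345, 942), -1)))) = Mul(1679, Add(Mul(Pow(68, -1), 257), Mul(6532, Pow(14287, -1)))) = Mul(1679, Add(Mul(Rational(1, 68), 257), Mul(6532, Rational(1, 14287)))) = Mul(1679, Add(Rational(257, 68), Rational(6532, 14287))) = Mul(1679, Rational(4115935, 971516)) = Rational(6910654865, 971516)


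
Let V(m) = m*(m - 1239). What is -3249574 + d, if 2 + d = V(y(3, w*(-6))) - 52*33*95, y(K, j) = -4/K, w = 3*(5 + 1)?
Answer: -30698480/9 ≈ -3.4109e+6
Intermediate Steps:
w = 18 (w = 3*6 = 18)
V(m) = m*(-1239 + m)
d = -1452314/9 (d = -2 + ((-4/3)*(-1239 - 4/3) - 52*33*95) = -2 + ((-4*⅓)*(-1239 - 4*⅓) - 1716*95) = -2 + (-4*(-1239 - 4/3)/3 - 1*163020) = -2 + (-4/3*(-3721/3) - 163020) = -2 + (14884/9 - 163020) = -2 - 1452296/9 = -1452314/9 ≈ -1.6137e+5)
-3249574 + d = -3249574 - 1452314/9 = -30698480/9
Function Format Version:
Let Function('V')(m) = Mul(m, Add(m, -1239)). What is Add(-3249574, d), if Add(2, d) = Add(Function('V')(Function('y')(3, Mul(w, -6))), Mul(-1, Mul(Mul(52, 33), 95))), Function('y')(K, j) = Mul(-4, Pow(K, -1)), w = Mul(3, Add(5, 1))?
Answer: Rational(-30698480, 9) ≈ -3.4109e+6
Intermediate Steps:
w = 18 (w = Mul(3, 6) = 18)
Function('V')(m) = Mul(m, Add(-1239, m))
d = Rational(-1452314, 9) (d = Add(-2, Add(Mul(Mul(-4, Pow(3, -1)), Add(-1239, Mul(-4, Pow(3, -1)))), Mul(-1, Mul(Mul(52, 33), 95)))) = Add(-2, Add(Mul(Mul(-4, Rational(1, 3)), Add(-1239, Mul(-4, Rational(1, 3)))), Mul(-1, Mul(1716, 95)))) = Add(-2, Add(Mul(Rational(-4, 3), Add(-1239, Rational(-4, 3))), Mul(-1, 163020))) = Add(-2, Add(Mul(Rational(-4, 3), Rational(-3721, 3)), -163020)) = Add(-2, Add(Rational(14884, 9), -163020)) = Add(-2, Rational(-1452296, 9)) = Rational(-1452314, 9) ≈ -1.6137e+5)
Add(-3249574, d) = Add(-3249574, Rational(-1452314, 9)) = Rational(-30698480, 9)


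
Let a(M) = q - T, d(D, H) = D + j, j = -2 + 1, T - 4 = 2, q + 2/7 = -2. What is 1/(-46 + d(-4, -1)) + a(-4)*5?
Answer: -14797/357 ≈ -41.448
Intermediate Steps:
q = -16/7 (q = -2/7 - 2 = -16/7 ≈ -2.2857)
T = 6 (T = 4 + 2 = 6)
j = -1
d(D, H) = -1 + D (d(D, H) = D - 1 = -1 + D)
a(M) = -58/7 (a(M) = -16/7 - 1*6 = -16/7 - 6 = -58/7)
1/(-46 + d(-4, -1)) + a(-4)*5 = 1/(-46 + (-1 - 4)) - 58/7*5 = 1/(-46 - 5) - 290/7 = 1/(-51) - 290/7 = -1/51 - 290/7 = -14797/357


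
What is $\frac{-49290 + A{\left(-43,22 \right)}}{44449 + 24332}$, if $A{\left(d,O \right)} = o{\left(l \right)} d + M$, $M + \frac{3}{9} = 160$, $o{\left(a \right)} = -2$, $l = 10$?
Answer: $- \frac{147133}{206343} \approx -0.71305$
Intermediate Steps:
$M = \frac{479}{3}$ ($M = - \frac{1}{3} + 160 = \frac{479}{3} \approx 159.67$)
$A{\left(d,O \right)} = \frac{479}{3} - 2 d$ ($A{\left(d,O \right)} = - 2 d + \frac{479}{3} = \frac{479}{3} - 2 d$)
$\frac{-49290 + A{\left(-43,22 \right)}}{44449 + 24332} = \frac{-49290 + \left(\frac{479}{3} - -86\right)}{44449 + 24332} = \frac{-49290 + \left(\frac{479}{3} + 86\right)}{68781} = \left(-49290 + \frac{737}{3}\right) \frac{1}{68781} = \left(- \frac{147133}{3}\right) \frac{1}{68781} = - \frac{147133}{206343}$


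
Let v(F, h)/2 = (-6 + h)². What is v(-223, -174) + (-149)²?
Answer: 87001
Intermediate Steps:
v(F, h) = 2*(-6 + h)²
v(-223, -174) + (-149)² = 2*(-6 - 174)² + (-149)² = 2*(-180)² + 22201 = 2*32400 + 22201 = 64800 + 22201 = 87001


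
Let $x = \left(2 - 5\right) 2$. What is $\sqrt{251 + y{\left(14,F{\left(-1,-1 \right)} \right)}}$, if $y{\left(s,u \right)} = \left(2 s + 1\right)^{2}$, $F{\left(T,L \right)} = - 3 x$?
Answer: $2 \sqrt{273} \approx 33.045$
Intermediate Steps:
$x = -6$ ($x = \left(-3\right) 2 = -6$)
$F{\left(T,L \right)} = 18$ ($F{\left(T,L \right)} = \left(-3\right) \left(-6\right) = 18$)
$y{\left(s,u \right)} = \left(1 + 2 s\right)^{2}$
$\sqrt{251 + y{\left(14,F{\left(-1,-1 \right)} \right)}} = \sqrt{251 + \left(1 + 2 \cdot 14\right)^{2}} = \sqrt{251 + \left(1 + 28\right)^{2}} = \sqrt{251 + 29^{2}} = \sqrt{251 + 841} = \sqrt{1092} = 2 \sqrt{273}$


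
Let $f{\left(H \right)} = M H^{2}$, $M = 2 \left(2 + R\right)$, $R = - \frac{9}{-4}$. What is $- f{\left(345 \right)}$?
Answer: $- \frac{2023425}{2} \approx -1.0117 \cdot 10^{6}$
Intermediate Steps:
$R = \frac{9}{4}$ ($R = \left(-9\right) \left(- \frac{1}{4}\right) = \frac{9}{4} \approx 2.25$)
$M = \frac{17}{2}$ ($M = 2 \left(2 + \frac{9}{4}\right) = 2 \cdot \frac{17}{4} = \frac{17}{2} \approx 8.5$)
$f{\left(H \right)} = \frac{17 H^{2}}{2}$
$- f{\left(345 \right)} = - \frac{17 \cdot 345^{2}}{2} = - \frac{17 \cdot 119025}{2} = \left(-1\right) \frac{2023425}{2} = - \frac{2023425}{2}$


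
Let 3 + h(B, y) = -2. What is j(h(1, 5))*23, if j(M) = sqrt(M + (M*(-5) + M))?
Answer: 23*sqrt(15) ≈ 89.079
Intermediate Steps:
h(B, y) = -5 (h(B, y) = -3 - 2 = -5)
j(M) = sqrt(3)*sqrt(-M) (j(M) = sqrt(M + (-5*M + M)) = sqrt(M - 4*M) = sqrt(-3*M) = sqrt(3)*sqrt(-M))
j(h(1, 5))*23 = (sqrt(3)*sqrt(-1*(-5)))*23 = (sqrt(3)*sqrt(5))*23 = sqrt(15)*23 = 23*sqrt(15)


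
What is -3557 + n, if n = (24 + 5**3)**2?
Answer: 18644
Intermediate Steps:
n = 22201 (n = (24 + 125)**2 = 149**2 = 22201)
-3557 + n = -3557 + 22201 = 18644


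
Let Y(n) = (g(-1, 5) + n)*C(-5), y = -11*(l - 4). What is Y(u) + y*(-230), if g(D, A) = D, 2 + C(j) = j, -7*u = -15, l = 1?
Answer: -7598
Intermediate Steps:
u = 15/7 (u = -⅐*(-15) = 15/7 ≈ 2.1429)
C(j) = -2 + j
y = 33 (y = -11*(1 - 4) = -11*(-3) = 33)
Y(n) = 7 - 7*n (Y(n) = (-1 + n)*(-2 - 5) = (-1 + n)*(-7) = 7 - 7*n)
Y(u) + y*(-230) = (7 - 7*15/7) + 33*(-230) = (7 - 15) - 7590 = -8 - 7590 = -7598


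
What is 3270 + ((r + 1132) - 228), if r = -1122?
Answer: 3052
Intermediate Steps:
3270 + ((r + 1132) - 228) = 3270 + ((-1122 + 1132) - 228) = 3270 + (10 - 228) = 3270 - 218 = 3052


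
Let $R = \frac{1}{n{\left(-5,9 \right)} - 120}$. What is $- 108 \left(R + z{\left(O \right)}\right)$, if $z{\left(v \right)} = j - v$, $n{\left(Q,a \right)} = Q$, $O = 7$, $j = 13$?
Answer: $- \frac{80892}{125} \approx -647.14$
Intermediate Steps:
$z{\left(v \right)} = 13 - v$
$R = - \frac{1}{125}$ ($R = \frac{1}{-5 - 120} = \frac{1}{-125} = - \frac{1}{125} \approx -0.008$)
$- 108 \left(R + z{\left(O \right)}\right) = - 108 \left(- \frac{1}{125} + \left(13 - 7\right)\right) = - 108 \left(- \frac{1}{125} + 6\right) = \left(-108\right) \frac{749}{125} = - \frac{80892}{125}$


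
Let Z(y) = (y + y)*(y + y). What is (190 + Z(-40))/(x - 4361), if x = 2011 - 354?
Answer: -3295/1352 ≈ -2.4371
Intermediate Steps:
x = 1657
Z(y) = 4*y² (Z(y) = (2*y)*(2*y) = 4*y²)
(190 + Z(-40))/(x - 4361) = (190 + 4*(-40)²)/(1657 - 4361) = (190 + 4*1600)/(-2704) = (190 + 6400)*(-1/2704) = 6590*(-1/2704) = -3295/1352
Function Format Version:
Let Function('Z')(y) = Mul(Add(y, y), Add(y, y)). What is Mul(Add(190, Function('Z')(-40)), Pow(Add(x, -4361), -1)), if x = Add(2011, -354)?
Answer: Rational(-3295, 1352) ≈ -2.4371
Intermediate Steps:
x = 1657
Function('Z')(y) = Mul(4, Pow(y, 2)) (Function('Z')(y) = Mul(Mul(2, y), Mul(2, y)) = Mul(4, Pow(y, 2)))
Mul(Add(190, Function('Z')(-40)), Pow(Add(x, -4361), -1)) = Mul(Add(190, Mul(4, Pow(-40, 2))), Pow(Add(1657, -4361), -1)) = Mul(Add(190, Mul(4, 1600)), Pow(-2704, -1)) = Mul(Add(190, 6400), Rational(-1, 2704)) = Mul(6590, Rational(-1, 2704)) = Rational(-3295, 1352)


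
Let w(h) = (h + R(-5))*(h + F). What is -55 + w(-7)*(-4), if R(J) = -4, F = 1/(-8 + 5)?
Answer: -1133/3 ≈ -377.67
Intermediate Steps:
F = -1/3 (F = 1/(-3) = -1/3 ≈ -0.33333)
w(h) = (-4 + h)*(-1/3 + h) (w(h) = (h - 4)*(h - 1/3) = (-4 + h)*(-1/3 + h))
-55 + w(-7)*(-4) = -55 + (4/3 + (-7)**2 - 13/3*(-7))*(-4) = -55 + (4/3 + 49 + 91/3)*(-4) = -55 + (242/3)*(-4) = -55 - 968/3 = -1133/3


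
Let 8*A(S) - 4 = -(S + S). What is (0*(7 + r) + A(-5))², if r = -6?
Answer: 49/16 ≈ 3.0625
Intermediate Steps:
A(S) = ½ - S/4 (A(S) = ½ + (-(S + S))/8 = ½ + (-2*S)/8 = ½ - S/4)
(0*(7 + r) + A(-5))² = (0*(7 - 6) + (½ - ¼*(-5)))² = (0*1 + (½ + 5/4))² = (0 + 7/4)² = (7/4)² = 49/16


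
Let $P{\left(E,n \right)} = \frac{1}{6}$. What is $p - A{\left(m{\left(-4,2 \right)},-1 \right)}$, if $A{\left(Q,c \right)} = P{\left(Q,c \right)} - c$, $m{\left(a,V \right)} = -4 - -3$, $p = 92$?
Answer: $\frac{545}{6} \approx 90.833$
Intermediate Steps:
$P{\left(E,n \right)} = \frac{1}{6}$
$m{\left(a,V \right)} = -1$ ($m{\left(a,V \right)} = -4 + 3 = -1$)
$A{\left(Q,c \right)} = \frac{1}{6} - c$
$p - A{\left(m{\left(-4,2 \right)},-1 \right)} = 92 - \left(\frac{1}{6} - -1\right) = 92 - \left(\frac{1}{6} + 1\right) = 92 - \frac{7}{6} = \frac{545}{6}$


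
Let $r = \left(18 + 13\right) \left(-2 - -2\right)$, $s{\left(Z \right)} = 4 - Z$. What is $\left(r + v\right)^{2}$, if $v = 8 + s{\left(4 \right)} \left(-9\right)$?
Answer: $64$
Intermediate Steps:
$r = 0$ ($r = 31 \left(-2 + 2\right) = 31 \cdot 0 = 0$)
$v = 8$ ($v = 8 + \left(4 - 4\right) \left(-9\right) = 8 + 0 \left(-9\right) = 8 + 0 = 8$)
$\left(r + v\right)^{2} = \left(0 + 8\right)^{2} = 8^{2} = 64$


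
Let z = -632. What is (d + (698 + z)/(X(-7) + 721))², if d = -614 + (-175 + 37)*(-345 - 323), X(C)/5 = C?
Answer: 986496573382849/117649 ≈ 8.3851e+9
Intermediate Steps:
X(C) = 5*C
d = 91570 (d = -614 - 138*(-668) = -614 + 92184 = 91570)
(d + (698 + z)/(X(-7) + 721))² = (91570 + (698 - 632)/(5*(-7) + 721))² = (91570 + 66/(-35 + 721))² = (91570 + 66/686)² = (91570 + 66*(1/686))² = (91570 + 33/343)² = (31408543/343)² = 986496573382849/117649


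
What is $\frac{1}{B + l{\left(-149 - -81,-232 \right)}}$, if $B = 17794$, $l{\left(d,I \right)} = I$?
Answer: $\frac{1}{17562} \approx 5.6941 \cdot 10^{-5}$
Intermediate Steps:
$\frac{1}{B + l{\left(-149 - -81,-232 \right)}} = \frac{1}{17794 - 232} = \frac{1}{17562}$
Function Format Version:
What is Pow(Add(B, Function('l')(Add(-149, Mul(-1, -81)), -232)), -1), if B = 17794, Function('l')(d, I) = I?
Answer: Rational(1, 17562) ≈ 5.6941e-5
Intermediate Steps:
Pow(Add(B, Function('l')(Add(-149, Mul(-1, -81)), -232)), -1) = Pow(Add(17794, -232), -1) = Pow(17562, -1) = Rational(1, 17562)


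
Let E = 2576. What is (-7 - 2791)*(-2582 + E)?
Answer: 16788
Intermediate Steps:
(-7 - 2791)*(-2582 + E) = (-7 - 2791)*(-2582 + 2576) = -2798*(-6) = 16788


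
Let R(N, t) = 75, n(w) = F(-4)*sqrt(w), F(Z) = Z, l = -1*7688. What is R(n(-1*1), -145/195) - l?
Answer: 7763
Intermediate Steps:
l = -7688
n(w) = -4*sqrt(w)
R(n(-1*1), -145/195) - l = 75 - 1*(-7688) = 75 + 7688 = 7763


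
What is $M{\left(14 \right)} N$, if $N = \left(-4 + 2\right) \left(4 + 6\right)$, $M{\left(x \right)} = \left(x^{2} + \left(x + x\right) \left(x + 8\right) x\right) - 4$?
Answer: $-176320$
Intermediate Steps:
$M{\left(x \right)} = -4 + x^{2} + 2 x^{2} \left(8 + x\right)$ ($M{\left(x \right)} = \left(x^{2} + 2 x \left(8 + x\right) x\right) - 4 = \left(x^{2} + 2 x^{2} \left(8 + x\right)\right) - 4 = -4 + x^{2} + 2 x^{2} \left(8 + x\right)$)
$N = -20$ ($N = \left(-2\right) 10 = -20$)
$M{\left(14 \right)} N = \left(-4 + 2 \cdot 14^{3} + 17 \cdot 14^{2}\right) \left(-20\right) = \left(-4 + 2 \cdot 2744 + 17 \cdot 196\right) \left(-20\right) = \left(-4 + 5488 + 3332\right) \left(-20\right) = 8816 \left(-20\right) = -176320$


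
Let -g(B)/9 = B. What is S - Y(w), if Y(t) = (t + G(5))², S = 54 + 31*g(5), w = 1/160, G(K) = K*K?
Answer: -50337601/25600 ≈ -1966.3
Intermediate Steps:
g(B) = -9*B
G(K) = K²
w = 1/160 ≈ 0.0062500
S = -1341 (S = 54 + 31*(-9*5) = 54 + 31*(-45) = 54 - 1395 = -1341)
Y(t) = (25 + t)² (Y(t) = (t + 5²)² = (t + 25)² = (25 + t)²)
S - Y(w) = -1341 - (25 + 1/160)² = -1341 - (4001/160)² = -1341 - 1*16008001/25600 = -1341 - 16008001/25600 = -50337601/25600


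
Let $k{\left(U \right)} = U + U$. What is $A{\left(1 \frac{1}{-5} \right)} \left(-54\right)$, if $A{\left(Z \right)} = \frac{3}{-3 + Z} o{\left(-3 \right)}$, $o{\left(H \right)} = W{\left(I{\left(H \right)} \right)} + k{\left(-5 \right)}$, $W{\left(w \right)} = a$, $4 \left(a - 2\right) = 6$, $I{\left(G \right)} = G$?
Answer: $- \frac{5265}{16} \approx -329.06$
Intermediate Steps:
$a = \frac{7}{2}$ ($a = 2 + \frac{1}{4} \cdot 6 = 2 + \frac{3}{2} = \frac{7}{2} \approx 3.5$)
$k{\left(U \right)} = 2 U$
$W{\left(w \right)} = \frac{7}{2}$
$o{\left(H \right)} = - \frac{13}{2}$ ($o{\left(H \right)} = \frac{7}{2} + 2 \left(-5\right) = \frac{7}{2} - 10 = - \frac{13}{2}$)
$A{\left(Z \right)} = - \frac{39}{2 \left(-3 + Z\right)}$ ($A{\left(Z \right)} = \frac{3}{-3 + Z} \left(- \frac{13}{2}\right) = - \frac{39}{2 \left(-3 + Z\right)}$)
$A{\left(1 \frac{1}{-5} \right)} \left(-54\right) = - \frac{39}{-6 + 2 \cdot 1 \frac{1}{-5}} \left(-54\right) = - \frac{39}{-6 + 2 \cdot 1 \left(- \frac{1}{5}\right)} \left(-54\right) = - \frac{39}{-6 + 2 \left(- \frac{1}{5}\right)} \left(-54\right) = - \frac{39}{-6 - \frac{2}{5}} \left(-54\right) = - \frac{39}{- \frac{32}{5}} \left(-54\right) = \left(-39\right) \left(- \frac{5}{32}\right) \left(-54\right) = \frac{195}{32} \left(-54\right) = - \frac{5265}{16}$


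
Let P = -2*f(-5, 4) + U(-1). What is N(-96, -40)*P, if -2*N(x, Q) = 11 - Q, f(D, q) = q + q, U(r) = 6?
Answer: 255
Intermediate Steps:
f(D, q) = 2*q
P = -10 (P = -4*4 + 6 = -2*8 + 6 = -16 + 6 = -10)
N(x, Q) = -11/2 + Q/2 (N(x, Q) = -(11 - Q)/2 = -11/2 + Q/2)
N(-96, -40)*P = (-11/2 + (½)*(-40))*(-10) = (-11/2 - 20)*(-10) = -51/2*(-10) = 255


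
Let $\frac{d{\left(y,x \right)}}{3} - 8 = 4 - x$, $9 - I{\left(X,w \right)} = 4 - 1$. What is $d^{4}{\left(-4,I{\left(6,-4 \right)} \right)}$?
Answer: $104976$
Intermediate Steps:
$I{\left(X,w \right)} = 6$ ($I{\left(X,w \right)} = 9 - \left(4 - 1\right) = 9 - 3 = 6$)
$d{\left(y,x \right)} = 36 - 3 x$ ($d{\left(y,x \right)} = 24 + 3 \left(4 - x\right) = 24 - \left(-12 + 3 x\right) = 36 - 3 x$)
$d^{4}{\left(-4,I{\left(6,-4 \right)} \right)} = \left(36 - 18\right)^{4} = 18^{4} = 104976$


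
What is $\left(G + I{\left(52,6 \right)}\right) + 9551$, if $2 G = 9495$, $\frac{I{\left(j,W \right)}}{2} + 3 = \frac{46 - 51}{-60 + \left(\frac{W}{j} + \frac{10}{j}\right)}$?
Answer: $\frac{5545555}{388} \approx 14293.0$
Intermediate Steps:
$I{\left(j,W \right)} = -6 - \frac{10}{-60 + \frac{10}{j} + \frac{W}{j}}$ ($I{\left(j,W \right)} = -6 + 2 \frac{46 - 51}{-60 + \left(\frac{W}{j} + \frac{10}{j}\right)} = -6 + 2 \left(- \frac{5}{-60 + \left(\frac{10}{j} + \frac{W}{j}\right)}\right) = -6 + 2 \left(- \frac{5}{-60 + \frac{10}{j} + \frac{W}{j}}\right) = -6 - \frac{10}{-60 + \frac{10}{j} + \frac{W}{j}}$)
$G = \frac{9495}{2}$ ($G = \frac{1}{2} \cdot 9495 = \frac{9495}{2} \approx 4747.5$)
$\left(G + I{\left(52,6 \right)}\right) + 9551 = \left(\frac{9495}{2} + \frac{2 \left(-30 - 18 + 175 \cdot 52\right)}{10 + 6 - 3120}\right) + 9551 = \left(\frac{9495}{2} + \frac{2 \left(-30 - 18 + 9100\right)}{10 + 6 - 3120}\right) + 9551 = \left(\frac{9495}{2} + 2 \frac{1}{-3104} \cdot 9052\right) + 9551 = \left(\frac{9495}{2} + 2 \left(- \frac{1}{3104}\right) 9052\right) + 9551 = \left(\frac{9495}{2} - \frac{2263}{388}\right) + 9551 = \frac{1839767}{388} + 9551 = \frac{5545555}{388}$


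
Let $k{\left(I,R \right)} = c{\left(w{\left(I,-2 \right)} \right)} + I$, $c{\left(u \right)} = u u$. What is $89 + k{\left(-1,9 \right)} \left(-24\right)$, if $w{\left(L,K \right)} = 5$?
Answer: $-487$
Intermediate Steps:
$c{\left(u \right)} = u^{2}$
$k{\left(I,R \right)} = 25 + I$ ($k{\left(I,R \right)} = 5^{2} + I = 25 + I$)
$89 + k{\left(-1,9 \right)} \left(-24\right) = 89 + \left(25 - 1\right) \left(-24\right) = 89 + 24 \left(-24\right) = 89 - 576 = -487$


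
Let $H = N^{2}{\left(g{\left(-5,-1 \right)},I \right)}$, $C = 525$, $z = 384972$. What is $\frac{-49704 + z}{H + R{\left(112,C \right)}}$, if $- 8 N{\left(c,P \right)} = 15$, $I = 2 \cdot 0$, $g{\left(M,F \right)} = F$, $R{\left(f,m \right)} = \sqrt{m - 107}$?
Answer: $- \frac{4827859200}{1661503} + \frac{1373257728 \sqrt{418}}{1661503} \approx 13992.0$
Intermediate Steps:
$R{\left(f,m \right)} = \sqrt{-107 + m}$
$I = 0$
$N{\left(c,P \right)} = - \frac{15}{8}$ ($N{\left(c,P \right)} = \left(- \frac{1}{8}\right) 15 = - \frac{15}{8}$)
$H = \frac{225}{64}$ ($H = \left(- \frac{15}{8}\right)^{2} = \frac{225}{64} \approx 3.5156$)
$\frac{-49704 + z}{H + R{\left(112,C \right)}} = \frac{-49704 + 384972}{\frac{225}{64} + \sqrt{-107 + 525}} = \frac{335268}{\frac{225}{64} + \sqrt{418}}$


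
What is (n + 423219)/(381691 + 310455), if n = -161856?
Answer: 261363/692146 ≈ 0.37761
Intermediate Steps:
(n + 423219)/(381691 + 310455) = (-161856 + 423219)/(381691 + 310455) = 261363/692146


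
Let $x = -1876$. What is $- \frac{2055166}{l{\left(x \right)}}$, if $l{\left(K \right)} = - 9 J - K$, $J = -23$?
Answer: $- \frac{2055166}{2083} \approx -986.64$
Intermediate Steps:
$l{\left(K \right)} = 207 - K$ ($l{\left(K \right)} = \left(-9\right) \left(-23\right) - K = 207 - K$)
$- \frac{2055166}{l{\left(x \right)}} = - \frac{2055166}{207 - -1876} = - \frac{2055166}{207 + 1876} = - \frac{2055166}{2083}$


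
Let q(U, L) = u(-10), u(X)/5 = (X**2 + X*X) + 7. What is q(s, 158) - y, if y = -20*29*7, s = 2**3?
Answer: 5095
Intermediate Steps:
s = 8
y = -4060 (y = -580*7 = -4060)
u(X) = 35 + 10*X**2 (u(X) = 5*((X**2 + X*X) + 7) = 5*((X**2 + X**2) + 7) = 5*(2*X**2 + 7) = 5*(7 + 2*X**2) = 35 + 10*X**2)
q(U, L) = 1035 (q(U, L) = 35 + 10*(-10)**2 = 35 + 10*100 = 35 + 1000 = 1035)
q(s, 158) - y = 1035 - 1*(-4060) = 1035 + 4060 = 5095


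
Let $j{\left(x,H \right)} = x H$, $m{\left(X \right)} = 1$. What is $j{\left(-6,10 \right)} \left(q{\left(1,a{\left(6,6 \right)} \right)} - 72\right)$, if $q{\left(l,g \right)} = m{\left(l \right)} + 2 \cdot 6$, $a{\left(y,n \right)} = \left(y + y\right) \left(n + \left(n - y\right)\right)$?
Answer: $3540$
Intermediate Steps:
$j{\left(x,H \right)} = H x$
$a{\left(y,n \right)} = 2 y \left(- y + 2 n\right)$
$q{\left(l,g \right)} = 13$ ($q{\left(l,g \right)} = 1 + 2 \cdot 6 = 1 + 12 = 13$)
$j{\left(-6,10 \right)} \left(q{\left(1,a{\left(6,6 \right)} \right)} - 72\right) = 10 \left(-6\right) \left(13 - 72\right) = \left(-60\right) \left(-59\right) = 3540$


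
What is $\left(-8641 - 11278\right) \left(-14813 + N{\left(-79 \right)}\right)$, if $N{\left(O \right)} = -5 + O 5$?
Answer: $303027747$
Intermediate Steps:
$N{\left(O \right)} = -5 + 5 O$
$\left(-8641 - 11278\right) \left(-14813 + N{\left(-79 \right)}\right) = \left(-8641 - 11278\right) \left(-14813 + \left(-5 + 5 \left(-79\right)\right)\right) = - 19919 \left(-14813 - 400\right) = \left(-19919\right) \left(-15213\right) = 303027747$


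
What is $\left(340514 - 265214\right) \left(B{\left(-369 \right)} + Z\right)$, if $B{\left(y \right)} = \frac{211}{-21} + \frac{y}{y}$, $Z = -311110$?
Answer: $- \frac{163990850000}{7} \approx -2.3427 \cdot 10^{10}$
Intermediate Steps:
$B{\left(y \right)} = - \frac{190}{21}$ ($B{\left(y \right)} = 211 \left(- \frac{1}{21}\right) + 1 = - \frac{211}{21} + 1 = - \frac{190}{21}$)
$\left(340514 - 265214\right) \left(B{\left(-369 \right)} + Z\right) = \left(340514 - 265214\right) \left(- \frac{190}{21} - 311110\right) = 75300 \left(- \frac{6533500}{21}\right) = - \frac{163990850000}{7}$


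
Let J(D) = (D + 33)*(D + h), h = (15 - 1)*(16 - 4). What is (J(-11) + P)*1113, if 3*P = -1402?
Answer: 3324160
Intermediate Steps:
h = 168 (h = 14*12 = 168)
J(D) = (33 + D)*(168 + D) (J(D) = (D + 33)*(D + 168) = (33 + D)*(168 + D))
P = -1402/3 (P = (⅓)*(-1402) = -1402/3 ≈ -467.33)
(J(-11) + P)*1113 = ((5544 + (-11)² + 201*(-11)) - 1402/3)*1113 = ((5544 + 121 - 2211) - 1402/3)*1113 = (3454 - 1402/3)*1113 = (8960/3)*1113 = 3324160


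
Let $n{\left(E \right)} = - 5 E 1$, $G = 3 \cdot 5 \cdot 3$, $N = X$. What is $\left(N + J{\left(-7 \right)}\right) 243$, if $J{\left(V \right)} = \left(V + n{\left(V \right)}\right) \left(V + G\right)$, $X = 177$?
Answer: $301563$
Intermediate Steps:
$N = 177$
$G = 45$ ($G = 15 \cdot 3 = 45$)
$n{\left(E \right)} = - 5 E$
$J{\left(V \right)} = - 4 V \left(45 + V\right)$ ($J{\left(V \right)} = \left(V - 5 V\right) \left(V + 45\right) = - 4 V \left(45 + V\right)$)
$\left(N + J{\left(-7 \right)}\right) 243 = \left(177 + 4 \left(-7\right) \left(-45 - -7\right)\right) 243 = \left(177 + 4 \left(-7\right) \left(-45 + 7\right)\right) 243 = \left(177 + 4 \left(-7\right) \left(-38\right)\right) 243 = \left(177 + 1064\right) 243 = 1241 \cdot 243 = 301563$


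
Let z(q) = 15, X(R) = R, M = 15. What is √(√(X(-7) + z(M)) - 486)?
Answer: √(-486 + 2*√2) ≈ 21.981*I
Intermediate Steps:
√(√(X(-7) + z(M)) - 486) = √(√(-7 + 15) - 486) = √(√8 - 486) = √(2*√2 - 486) = √(-486 + 2*√2)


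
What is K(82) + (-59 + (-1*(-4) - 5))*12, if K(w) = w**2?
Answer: 6004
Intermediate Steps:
K(82) + (-59 + (-1*(-4) - 5))*12 = 82**2 + (-59 + (-1*(-4) - 5))*12 = 6724 + (-59 + (4 - 5))*12 = 6724 + (-59 - 1)*12 = 6724 - 60*12 = 6724 - 720 = 6004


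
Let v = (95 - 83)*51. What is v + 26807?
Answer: 27419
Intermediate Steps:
v = 612 (v = 12*51 = 612)
v + 26807 = 612 + 26807 = 27419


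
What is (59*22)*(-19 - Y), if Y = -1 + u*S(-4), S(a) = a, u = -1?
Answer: -28556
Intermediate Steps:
Y = 3 (Y = -1 - 1*(-4) = -1 + 4 = 3)
(59*22)*(-19 - Y) = (59*22)*(-19 - 1*3) = 1298*(-19 - 3) = 1298*(-22) = -28556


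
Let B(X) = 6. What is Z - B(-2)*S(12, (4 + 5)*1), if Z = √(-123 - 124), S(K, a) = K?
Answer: -72 + I*√247 ≈ -72.0 + 15.716*I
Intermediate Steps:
Z = I*√247 (Z = √(-247) = I*√247 ≈ 15.716*I)
Z - B(-2)*S(12, (4 + 5)*1) = I*√247 - 6*12 = I*√247 - 1*72 = I*√247 - 72 = -72 + I*√247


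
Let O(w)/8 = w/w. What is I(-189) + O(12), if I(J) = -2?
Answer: 6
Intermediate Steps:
O(w) = 8 (O(w) = 8*(w/w) = 8*1 = 8)
I(-189) + O(12) = -2 + 8 = 6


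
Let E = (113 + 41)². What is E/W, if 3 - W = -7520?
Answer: 23716/7523 ≈ 3.1525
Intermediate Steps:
W = 7523 (W = 3 - 1*(-7520) = 3 + 7520 = 7523)
E = 23716 (E = 154² = 23716)
E/W = 23716/7523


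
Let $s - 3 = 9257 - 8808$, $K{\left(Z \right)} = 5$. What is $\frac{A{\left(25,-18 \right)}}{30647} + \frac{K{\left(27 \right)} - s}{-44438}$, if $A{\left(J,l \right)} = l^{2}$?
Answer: $\frac{28097121}{1361891386} \approx 0.020631$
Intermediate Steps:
$s = 452$ ($s = 3 + \left(9257 - 8808\right) = 3 + 449 = 452$)
$\frac{A{\left(25,-18 \right)}}{30647} + \frac{K{\left(27 \right)} - s}{-44438} = \frac{\left(-18\right)^{2}}{30647} + \frac{5 - 452}{-44438} = 324 \cdot \frac{1}{30647} + \left(5 - 452\right) \left(- \frac{1}{44438}\right) = \frac{324}{30647} - - \frac{447}{44438} = \frac{324}{30647} + \frac{447}{44438} = \frac{28097121}{1361891386}$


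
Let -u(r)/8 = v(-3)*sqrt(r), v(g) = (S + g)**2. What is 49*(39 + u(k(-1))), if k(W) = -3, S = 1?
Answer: 1911 - 1568*I*sqrt(3) ≈ 1911.0 - 2715.9*I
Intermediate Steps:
v(g) = (1 + g)**2
u(r) = -32*sqrt(r) (u(r) = -8*(1 - 3)**2*sqrt(r) = -8*(-2)**2*sqrt(r) = -32*sqrt(r))
49*(39 + u(k(-1))) = 49*(39 - 32*I*sqrt(3)) = 1911 - 1568*I*sqrt(3)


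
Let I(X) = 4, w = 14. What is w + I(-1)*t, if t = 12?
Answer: 62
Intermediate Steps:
w + I(-1)*t = 14 + 4*12 = 14 + 48 = 62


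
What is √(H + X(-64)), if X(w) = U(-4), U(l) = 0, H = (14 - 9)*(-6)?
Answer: I*√30 ≈ 5.4772*I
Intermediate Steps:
H = -30 (H = 5*(-6) = -30)
X(w) = 0
√(H + X(-64)) = √(-30 + 0) = √(-30) = I*√30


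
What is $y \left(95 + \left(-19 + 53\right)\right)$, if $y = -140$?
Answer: $-18060$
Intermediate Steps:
$y \left(95 + \left(-19 + 53\right)\right) = - 140 \left(95 + \left(-19 + 53\right)\right) = - 140 \left(95 + 34\right) = \left(-140\right) 129 = -18060$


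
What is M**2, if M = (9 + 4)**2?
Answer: 28561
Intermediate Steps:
M = 169 (M = 13**2 = 169)
M**2 = 169**2 = 28561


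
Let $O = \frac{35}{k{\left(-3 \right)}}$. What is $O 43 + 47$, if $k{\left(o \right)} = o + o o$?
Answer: $\frac{1787}{6} \approx 297.83$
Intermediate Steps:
$k{\left(o \right)} = o + o^{2}$
$O = \frac{35}{6}$ ($O = \frac{35}{\left(-3\right) \left(1 - 3\right)} = \frac{35}{\left(-3\right) \left(-2\right)} = \frac{35}{6} \approx 5.8333$)
$O 43 + 47 = \frac{35}{6} \cdot 43 + 47 = \frac{1505}{6} + 47 = \frac{1787}{6}$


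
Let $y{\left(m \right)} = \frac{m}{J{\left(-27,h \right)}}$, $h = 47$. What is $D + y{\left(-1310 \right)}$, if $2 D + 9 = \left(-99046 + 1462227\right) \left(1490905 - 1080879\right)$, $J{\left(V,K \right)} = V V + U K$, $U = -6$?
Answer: $\frac{249846024752939}{894} \approx 2.7947 \cdot 10^{11}$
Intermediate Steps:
$J{\left(V,K \right)} = V^{2} - 6 K$ ($J{\left(V,K \right)} = V V - 6 K = V^{2} - 6 K$)
$y{\left(m \right)} = \frac{m}{447}$ ($y{\left(m \right)} = \frac{m}{\left(-27\right)^{2} - 282} = \frac{m}{729 - 282} = \frac{m}{447}$)
$D = \frac{558939652697}{2}$ ($D = - \frac{9}{2} + \frac{\left(-99046 + 1462227\right) \left(1490905 - 1080879\right)}{2} = - \frac{9}{2} + \frac{1363181 \cdot 410026}{2} = - \frac{9}{2} + \frac{1}{2} \cdot 558939652706 = - \frac{9}{2} + 279469826353 = \frac{558939652697}{2} \approx 2.7947 \cdot 10^{11}$)
$D + y{\left(-1310 \right)} = \frac{558939652697}{2} + \frac{1}{447} \left(-1310\right) = \frac{558939652697}{2} - \frac{1310}{447} = \frac{249846024752939}{894}$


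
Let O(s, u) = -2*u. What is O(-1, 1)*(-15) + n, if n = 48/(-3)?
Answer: 14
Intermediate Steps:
n = -16 (n = 48*(-1/3) = -16)
O(-1, 1)*(-15) + n = -2*1*(-15) - 16 = -2*(-15) - 16 = 30 - 16 = 14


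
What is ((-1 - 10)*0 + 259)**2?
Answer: 67081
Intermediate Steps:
((-1 - 10)*0 + 259)**2 = (-11*0 + 259)**2 = (0 + 259)**2 = 259**2 = 67081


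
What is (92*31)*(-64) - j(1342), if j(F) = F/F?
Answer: -182529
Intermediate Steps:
j(F) = 1
(92*31)*(-64) - j(1342) = (92*31)*(-64) - 1*1 = 2852*(-64) - 1 = -182528 - 1 = -182529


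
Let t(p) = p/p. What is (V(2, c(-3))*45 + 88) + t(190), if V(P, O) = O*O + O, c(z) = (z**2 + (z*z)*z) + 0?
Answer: 13859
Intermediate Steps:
t(p) = 1
c(z) = z**2 + z**3 (c(z) = (z**2 + z**2*z) + 0 = (z**2 + z**3) + 0 = z**2 + z**3)
V(P, O) = O + O**2 (V(P, O) = O**2 + O = O + O**2)
(V(2, c(-3))*45 + 88) + t(190) = ((((-3)**2*(1 - 3))*(1 + (-3)**2*(1 - 3)))*45 + 88) + 1 = (((9*(-2))*(1 + 9*(-2)))*45 + 88) + 1 = (-18*(1 - 18)*45 + 88) + 1 = (-18*(-17)*45 + 88) + 1 = (306*45 + 88) + 1 = (13770 + 88) + 1 = 13858 + 1 = 13859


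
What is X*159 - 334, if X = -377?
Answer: -60277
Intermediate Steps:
X*159 - 334 = -377*159 - 334 = -59943 - 334 = -60277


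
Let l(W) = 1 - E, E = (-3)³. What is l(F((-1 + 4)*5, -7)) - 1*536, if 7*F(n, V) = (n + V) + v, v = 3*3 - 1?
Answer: -508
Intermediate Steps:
E = -27
v = 8 (v = 9 - 1 = 8)
F(n, V) = 8/7 + V/7 + n/7 (F(n, V) = ((n + V) + 8)/7 = ((V + n) + 8)/7 = (8 + V + n)/7 = 8/7 + V/7 + n/7)
l(W) = 28 (l(W) = 1 - 1*(-27) = 1 + 27 = 28)
l(F((-1 + 4)*5, -7)) - 1*536 = 28 - 1*536 = 28 - 536 = -508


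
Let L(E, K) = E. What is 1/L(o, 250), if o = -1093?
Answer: -1/1093 ≈ -0.00091491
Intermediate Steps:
1/L(o, 250) = 1/(-1093) = -1/1093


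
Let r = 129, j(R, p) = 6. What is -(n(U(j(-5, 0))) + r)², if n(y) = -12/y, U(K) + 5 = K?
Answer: -13689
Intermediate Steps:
U(K) = -5 + K
-(n(U(j(-5, 0))) + r)² = -(-12/(-5 + 6) + 129)² = -(-12/1 + 129)² = -(-12*1 + 129)² = -(-12 + 129)² = -1*117² = -1*13689 = -13689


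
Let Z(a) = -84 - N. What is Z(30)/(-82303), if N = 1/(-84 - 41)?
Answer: 10499/10287875 ≈ 0.0010205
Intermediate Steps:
N = -1/125 (N = 1/(-125) = -1/125 ≈ -0.0080000)
Z(a) = -10499/125 (Z(a) = -84 - 1*(-1/125) = -84 + 1/125 = -10499/125)
Z(30)/(-82303) = -10499/125/(-82303) = -10499/125*(-1/82303) = 10499/10287875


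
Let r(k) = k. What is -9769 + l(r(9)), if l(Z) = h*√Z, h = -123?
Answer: -10138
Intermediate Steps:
l(Z) = -123*√Z
-9769 + l(r(9)) = -9769 - 123*√9 = -9769 - 123*3 = -9769 - 369 = -10138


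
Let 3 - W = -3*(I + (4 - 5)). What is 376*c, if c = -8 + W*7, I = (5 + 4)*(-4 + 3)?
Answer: -74072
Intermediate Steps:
I = -9 (I = 9*(-1) = -9)
W = -27 (W = 3 - (-3)*(-9 + (4 - 5)) = 3 - (-3)*(-9 - 1) = 3 - (-3)*(-10) = 3 - 1*30 = 3 - 30 = -27)
c = -197 (c = -8 - 27*7 = -8 - 189 = -197)
376*c = 376*(-197) = -74072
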